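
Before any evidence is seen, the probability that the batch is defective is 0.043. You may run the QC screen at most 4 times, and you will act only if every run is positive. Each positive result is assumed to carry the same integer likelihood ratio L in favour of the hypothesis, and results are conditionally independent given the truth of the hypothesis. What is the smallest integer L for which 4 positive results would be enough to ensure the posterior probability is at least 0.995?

9

Prior odds = 0.043/0.957 = 43/957.
Target odds = 0.995/0.005 = 199.
Need L⁴ ≥ 199 ÷ (43/957) = 190443/43.
8⁴ = 4096 < 190443/43 ≤ 6561 = 9⁴, so L = 9.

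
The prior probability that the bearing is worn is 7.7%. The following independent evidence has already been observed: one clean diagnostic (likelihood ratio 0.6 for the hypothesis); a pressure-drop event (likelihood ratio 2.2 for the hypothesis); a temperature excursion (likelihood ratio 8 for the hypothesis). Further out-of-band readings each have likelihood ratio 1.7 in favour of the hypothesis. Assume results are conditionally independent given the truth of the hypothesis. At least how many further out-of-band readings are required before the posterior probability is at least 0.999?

Prior odds = 0.077/0.923 = 77/923.
Combined Bayes factor of the evidence already in hand = 0.6 × 2.2 × 8 = 10.56.
Odds after that evidence = (77/923) × 10.56 = 20328/23075.
Target odds = 0.999/0.001 = 999.
Need 1.7ⁿ ≥ 999 ÷ (20328/23075) = 7683975/6776.
1.7¹³ ≈990.458 falls short of 7683975/6776 but 1.7¹⁴ ≈1683.78 reaches it, so n = 14.

14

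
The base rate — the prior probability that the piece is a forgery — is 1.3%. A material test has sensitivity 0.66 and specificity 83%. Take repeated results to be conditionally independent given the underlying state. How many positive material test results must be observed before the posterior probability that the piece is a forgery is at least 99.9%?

Prior odds = 0.013/0.987 = 13/987.
False-positive rate = 1 − 0.83 = 0.17; likelihood ratio of a positive = 0.66/0.17 = 66/17.
Target odds: 0.999 ÷ 0.001 = 999.
Require (66/17)ⁿ ≥ 999 ÷ (13/987) = 986013/13.
(66/17)⁸ ≈51613.1 falls short of 986013/13 but (66/17)⁹ ≈200380 reaches it, so n = 9.

9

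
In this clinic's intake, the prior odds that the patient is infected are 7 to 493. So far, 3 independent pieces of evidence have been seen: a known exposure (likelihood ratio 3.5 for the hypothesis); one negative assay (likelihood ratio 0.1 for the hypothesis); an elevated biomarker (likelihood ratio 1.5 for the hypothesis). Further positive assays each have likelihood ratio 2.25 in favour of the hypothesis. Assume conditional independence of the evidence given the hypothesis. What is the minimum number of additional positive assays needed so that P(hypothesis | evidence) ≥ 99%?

12

Prior odds = 7/493.
Combined Bayes factor of the evidence already in hand = 3.5 × 0.1 × 1.5 = 0.525.
Odds after that evidence = (7/493) × 0.525 = 147/19720.
Target odds = 0.99/0.01 = 99.
Need 2.25ⁿ ≥ 99 ÷ (147/19720) = 650760/49.
2.25¹¹ ≈7481.83 falls short of 650760/49 but 2.25¹² ≈16834.1 reaches it, so n = 12.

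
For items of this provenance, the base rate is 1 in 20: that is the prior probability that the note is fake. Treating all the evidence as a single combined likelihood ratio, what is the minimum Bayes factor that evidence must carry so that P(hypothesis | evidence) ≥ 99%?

1881

Prior odds = 0.05/0.95 = 1/19.
Target odds = 0.99/0.01 = 99.
Required Bayes factor = 99 ÷ (1/19) = 1881.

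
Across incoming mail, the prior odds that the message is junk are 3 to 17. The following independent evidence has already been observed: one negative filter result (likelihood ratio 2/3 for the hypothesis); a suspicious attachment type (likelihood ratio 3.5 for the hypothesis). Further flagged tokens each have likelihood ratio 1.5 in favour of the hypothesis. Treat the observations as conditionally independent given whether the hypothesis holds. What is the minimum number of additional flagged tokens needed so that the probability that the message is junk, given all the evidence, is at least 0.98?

Prior odds = 3/17.
Combined Bayes factor of the evidence already in hand = (2/3) × 3.5 = 7/3.
Odds after that evidence = (3/17) × 7/3 = 7/17.
Target odds = 0.98/0.02 = 49.
Need 1.5ⁿ ≥ 49 ÷ (7/17) = 119.
1.5¹¹ = 177147/2048 falls short of 119 but 1.5¹² = 531441/4096 reaches it, so n = 12.

12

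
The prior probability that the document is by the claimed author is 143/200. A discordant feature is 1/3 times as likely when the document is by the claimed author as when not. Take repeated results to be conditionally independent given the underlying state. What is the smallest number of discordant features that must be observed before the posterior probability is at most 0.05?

4

Prior odds: 0.715 ÷ 0.285 = 143/57.
Likelihood ratio per discordant feature = 1/3.
Target posterior odds = 0.05/0.95 = 1/19.
Require (1/3)ⁿ ≤ 1/19 ÷ (143/57) = 3/143.
(1/3)³ = 1/27 is still above 3/143 but (1/3)⁴ = 1/81 is at or below it, so n = 4.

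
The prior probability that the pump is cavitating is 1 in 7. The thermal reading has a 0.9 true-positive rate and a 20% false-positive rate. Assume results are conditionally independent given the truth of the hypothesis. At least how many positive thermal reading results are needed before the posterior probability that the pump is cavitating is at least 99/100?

5

Prior odds = (1/7)/(6/7) = 1/6.
Likelihood ratio of a positive result = 0.9/0.2 = 4.5.
Target posterior odds = 0.99/0.01 = 99.
Require 4.5ⁿ ≥ 99 ÷ (1/6) = 594.
4.5⁴ = 410.0625 falls short of 594 but 4.5⁵ = 1845.28125 reaches it, so n = 5.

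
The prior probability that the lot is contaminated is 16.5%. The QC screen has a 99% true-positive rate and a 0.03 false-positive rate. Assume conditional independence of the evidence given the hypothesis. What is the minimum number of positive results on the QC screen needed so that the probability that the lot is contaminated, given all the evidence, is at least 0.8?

1

Prior odds: 0.165 ÷ 0.835 = 33/167.
Likelihood ratio of a positive result = 0.99/0.03 = 33.
Target odds: 0.8 ÷ 0.2 = 4.
Need (33/167) × 33ⁿ ≥ 4, i.e. 33ⁿ ≥ 668/33.
33¹ = 33, which meets the required 668/33; so n = 1.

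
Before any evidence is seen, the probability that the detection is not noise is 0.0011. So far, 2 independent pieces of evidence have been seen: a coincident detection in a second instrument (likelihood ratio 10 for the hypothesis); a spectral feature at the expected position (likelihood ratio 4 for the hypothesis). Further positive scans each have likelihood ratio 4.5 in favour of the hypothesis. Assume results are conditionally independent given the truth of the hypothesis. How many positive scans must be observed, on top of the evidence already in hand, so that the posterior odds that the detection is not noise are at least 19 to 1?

Prior odds = 0.0011/0.9989 = 11/9989.
Combined Bayes factor of the evidence already in hand = 10 × 4 = 40.
Odds after that evidence = (11/9989) × 40 = 440/9989.
Target odds = 19.
Need 4.5ⁿ ≥ 19 ÷ (440/9989) = 189791/440.
4.5⁴ = 410.0625 falls short of 189791/440 but 4.5⁵ = 1845.28125 reaches it, so n = 5.

5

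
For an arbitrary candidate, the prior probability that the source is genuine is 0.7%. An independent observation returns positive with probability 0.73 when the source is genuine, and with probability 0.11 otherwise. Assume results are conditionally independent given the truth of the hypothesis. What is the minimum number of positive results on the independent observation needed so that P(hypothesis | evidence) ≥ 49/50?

Prior odds = 0.007/0.993 = 7/993.
Likelihood ratio of a positive result = 0.73/0.11 = 73/11.
Target odds: 0.98 ÷ 0.02 = 49.
Need (7/993) × (73/11)ⁿ ≥ 49, i.e. (73/11)ⁿ ≥ 6951.
(73/11)⁴ = 28398241/14641 falls short of 6951 but (73/11)⁵ ≈12872.1 reaches it, so n = 5.

5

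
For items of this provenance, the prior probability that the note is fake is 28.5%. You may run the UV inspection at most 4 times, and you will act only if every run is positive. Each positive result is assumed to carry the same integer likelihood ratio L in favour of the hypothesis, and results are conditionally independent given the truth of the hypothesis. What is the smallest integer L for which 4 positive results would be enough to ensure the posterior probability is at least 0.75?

Prior odds = 0.285/0.715 = 57/143.
Target odds = 0.75/0.25 = 3.
Need L⁴ ≥ 3 ÷ (57/143) = 143/19.
1⁴ = 1 < 143/19 ≤ 16 = 2⁴, so L = 2.

2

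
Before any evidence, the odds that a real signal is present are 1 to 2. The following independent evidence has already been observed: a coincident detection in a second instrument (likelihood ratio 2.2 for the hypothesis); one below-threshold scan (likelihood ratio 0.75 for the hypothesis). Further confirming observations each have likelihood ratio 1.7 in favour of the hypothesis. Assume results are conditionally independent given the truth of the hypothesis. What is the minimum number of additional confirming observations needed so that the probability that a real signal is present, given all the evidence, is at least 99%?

10

Prior odds = 0.5.
Combined Bayes factor of the evidence already in hand = 2.2 × 0.75 = 1.65.
Odds after that evidence = 0.5 × 1.65 = 0.825.
Target odds = 0.99/0.01 = 99.
Need 1.7ⁿ ≥ 99 ÷ 0.825 = 120.
1.7⁹ ≈118.588 falls short of 120 but 1.7¹⁰ ≈201.599 reaches it, so n = 10.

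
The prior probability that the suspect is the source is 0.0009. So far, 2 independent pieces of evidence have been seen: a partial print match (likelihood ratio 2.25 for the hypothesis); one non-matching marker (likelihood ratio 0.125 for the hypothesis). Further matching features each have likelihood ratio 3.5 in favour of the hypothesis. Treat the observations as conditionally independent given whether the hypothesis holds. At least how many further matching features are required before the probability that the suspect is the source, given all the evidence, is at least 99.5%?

11

Prior odds = 0.0009/0.9991 = 9/9991.
Combined Bayes factor of the evidence already in hand = 2.25 × 0.125 = 0.28125.
Odds after that evidence = (9/9991) × 0.28125 = 81/319712.
Target odds = 0.995/0.005 = 199.
Need 3.5ⁿ ≥ 199 ÷ (81/319712) = 63622688/81.
3.5¹⁰ = 282475249/1024 falls short of 63622688/81 but 3.5¹¹ ≈965492 reaches it, so n = 11.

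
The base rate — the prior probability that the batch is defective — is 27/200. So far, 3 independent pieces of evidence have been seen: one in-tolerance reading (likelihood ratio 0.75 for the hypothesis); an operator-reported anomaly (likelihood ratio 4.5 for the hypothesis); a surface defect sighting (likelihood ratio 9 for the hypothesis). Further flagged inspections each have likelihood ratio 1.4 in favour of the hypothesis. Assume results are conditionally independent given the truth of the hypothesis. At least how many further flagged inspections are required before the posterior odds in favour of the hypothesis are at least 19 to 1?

5

Prior odds = 0.135/0.865 = 27/173.
Combined Bayes factor of the evidence already in hand = 0.75 × 4.5 × 9 = 30.375.
Odds after that evidence = (27/173) × 30.375 = 6561/1384.
Target odds = 19.
Need 1.4ⁿ ≥ 19 ÷ (6561/1384) = 26296/6561.
1.4⁴ = 3.8416 falls short of 26296/6561 but 1.4⁵ = 5.37824 reaches it, so n = 5.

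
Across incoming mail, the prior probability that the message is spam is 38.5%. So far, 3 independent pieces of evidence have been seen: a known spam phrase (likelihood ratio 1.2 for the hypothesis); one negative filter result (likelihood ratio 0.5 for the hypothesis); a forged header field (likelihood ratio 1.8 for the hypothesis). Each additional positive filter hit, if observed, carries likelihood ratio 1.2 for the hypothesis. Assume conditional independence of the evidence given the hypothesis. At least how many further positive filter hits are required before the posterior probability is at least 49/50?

24

Prior odds = 0.385/0.615 = 77/123.
Combined Bayes factor of the evidence already in hand = 1.2 × 0.5 × 1.8 = 1.08.
Odds after that evidence = (77/123) × 1.08 = 693/1025.
Target odds = 0.98/0.02 = 49.
Need 1.2ⁿ ≥ 49 ÷ (693/1025) = 7175/99.
1.2²³ ≈66.2474 falls short of 7175/99 but 1.2²⁴ ≈79.4968 reaches it, so n = 24.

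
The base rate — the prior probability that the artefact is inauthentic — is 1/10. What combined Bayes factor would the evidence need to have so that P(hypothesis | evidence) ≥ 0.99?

891

Prior odds = 0.1/0.9 = 1/9.
Target odds = 0.99/0.01 = 99.
Required Bayes factor = 99 ÷ (1/9) = 891.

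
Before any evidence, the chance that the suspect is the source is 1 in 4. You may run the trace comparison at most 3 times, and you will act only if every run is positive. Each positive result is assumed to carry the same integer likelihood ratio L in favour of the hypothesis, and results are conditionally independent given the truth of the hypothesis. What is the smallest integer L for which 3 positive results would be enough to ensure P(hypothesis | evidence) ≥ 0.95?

4

Prior odds = 0.25/0.75 = 1/3.
Target odds = 0.95/0.05 = 19.
Need L³ ≥ 19 ÷ (1/3) = 57.
3³ = 27 < 57 ≤ 64 = 4³, so L = 4.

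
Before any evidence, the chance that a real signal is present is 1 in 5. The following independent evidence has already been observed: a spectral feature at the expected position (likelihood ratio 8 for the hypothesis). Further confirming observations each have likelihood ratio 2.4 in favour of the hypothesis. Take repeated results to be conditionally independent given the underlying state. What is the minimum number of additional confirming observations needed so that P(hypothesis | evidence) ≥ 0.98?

Prior odds = 0.2/0.8 = 0.25.
Bayes factor of the evidence already in hand = 8.
Odds after that evidence = 0.25 × 8 = 2.
Target odds = 0.98/0.02 = 49.
Need 2.4ⁿ ≥ 49 ÷ 2 = 24.5.
2.4³ = 13.824 falls short of 24.5 but 2.4⁴ = 33.1776 reaches it, so n = 4.

4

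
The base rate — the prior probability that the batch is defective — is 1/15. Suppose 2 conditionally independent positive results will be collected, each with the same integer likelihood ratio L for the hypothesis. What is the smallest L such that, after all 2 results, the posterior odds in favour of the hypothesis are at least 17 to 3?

Prior odds = (1/15)/(14/15) = 1/14.
Target odds = 17/3.
Need L² ≥ 17/3 ÷ (1/14) = 238/3.
8² = 64 < 238/3 ≤ 81 = 9², so L = 9.

9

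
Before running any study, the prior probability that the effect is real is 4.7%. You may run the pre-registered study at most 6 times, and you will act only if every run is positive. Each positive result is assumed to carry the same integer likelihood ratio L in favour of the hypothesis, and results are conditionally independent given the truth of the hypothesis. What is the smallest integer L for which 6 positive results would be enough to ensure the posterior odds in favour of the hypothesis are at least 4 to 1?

3

Prior odds = 0.047/0.953 = 47/953.
Target odds = 4.
Need L⁶ ≥ 4 ÷ (47/953) = 3812/47.
2⁶ = 64 < 3812/47 ≤ 729 = 3⁶, so L = 3.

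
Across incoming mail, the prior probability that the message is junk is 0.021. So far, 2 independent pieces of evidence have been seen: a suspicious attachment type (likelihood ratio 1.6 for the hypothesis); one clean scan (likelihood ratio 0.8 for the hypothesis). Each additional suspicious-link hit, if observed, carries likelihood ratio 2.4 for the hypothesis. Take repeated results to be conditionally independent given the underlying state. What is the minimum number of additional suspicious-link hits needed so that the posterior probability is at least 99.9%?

Prior odds = 0.021/0.979 = 21/979.
Combined Bayes factor of the evidence already in hand = 1.6 × 0.8 = 1.28.
Odds after that evidence = (21/979) × 1.28 = 672/24475.
Target odds = 0.999/0.001 = 999.
Need 2.4ⁿ ≥ 999 ÷ (672/24475) = 8150175/224.
2.4¹¹ ≈15216.8 falls short of 8150175/224 but 2.4¹² ≈36520.3 reaches it, so n = 12.

12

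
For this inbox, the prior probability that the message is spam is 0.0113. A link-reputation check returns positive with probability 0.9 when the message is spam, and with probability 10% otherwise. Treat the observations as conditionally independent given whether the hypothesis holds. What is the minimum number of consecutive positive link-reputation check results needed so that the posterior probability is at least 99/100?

Prior odds: 0.0113 ÷ 0.9887 = 113/9887.
Likelihood ratio of a positive result = 0.9/0.1 = 9.
Target posterior odds = 0.99/0.01 = 99.
Require 9ⁿ ≥ 99 ÷ (113/9887) = 978813/113.
9⁴ = 6561 falls short of 978813/113 but 9⁵ = 59049 reaches it, so n = 5.

5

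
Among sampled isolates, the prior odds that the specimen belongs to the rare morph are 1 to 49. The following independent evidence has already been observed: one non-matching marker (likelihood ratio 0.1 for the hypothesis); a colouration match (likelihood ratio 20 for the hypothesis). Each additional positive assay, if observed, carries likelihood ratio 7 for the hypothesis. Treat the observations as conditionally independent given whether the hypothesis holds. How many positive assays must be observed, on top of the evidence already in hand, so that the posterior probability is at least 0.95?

Prior odds = 1/49.
Combined Bayes factor of the evidence already in hand = 0.1 × 20 = 2.
Odds after that evidence = (1/49) × 2 = 2/49.
Target odds = 0.95/0.05 = 19.
Need 7ⁿ ≥ 19 ÷ (2/49) = 465.5.
7³ = 343 falls short of 465.5 but 7⁴ = 2401 reaches it, so n = 4.

4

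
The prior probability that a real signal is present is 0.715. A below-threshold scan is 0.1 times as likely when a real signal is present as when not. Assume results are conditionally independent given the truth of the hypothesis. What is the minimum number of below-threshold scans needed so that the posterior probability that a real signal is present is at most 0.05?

2

Prior odds = 0.715/0.285 = 143/57.
Likelihood ratio per below-threshold scan = 0.1.
Target odds: 0.05 ÷ 0.95 = 1/19.
Require 0.1ⁿ ≤ 1/19 ÷ (143/57) = 3/143.
0.1¹ = 0.1 is still above 3/143 but 0.1² = 0.01 is at or below it, so n = 2.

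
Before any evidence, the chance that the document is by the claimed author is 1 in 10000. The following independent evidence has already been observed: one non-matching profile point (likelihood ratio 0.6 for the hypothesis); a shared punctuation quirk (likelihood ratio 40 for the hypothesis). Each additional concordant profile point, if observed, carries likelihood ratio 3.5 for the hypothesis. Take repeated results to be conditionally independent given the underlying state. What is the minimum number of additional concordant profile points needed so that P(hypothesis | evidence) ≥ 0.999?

Prior odds = 0.0001/0.9999 = 1/9999.
Combined Bayes factor of the evidence already in hand = 0.6 × 40 = 24.
Odds after that evidence = (1/9999) × 24 = 8/3333.
Target odds = 0.999/0.001 = 999.
Need 3.5ⁿ ≥ 999 ÷ (8/3333) = 416208.375.
3.5¹⁰ = 282475249/1024 falls short of 416208.375 but 3.5¹¹ ≈965492 reaches it, so n = 11.

11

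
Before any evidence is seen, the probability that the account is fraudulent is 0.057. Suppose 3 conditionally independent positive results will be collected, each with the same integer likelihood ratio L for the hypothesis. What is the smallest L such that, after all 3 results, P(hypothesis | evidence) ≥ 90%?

6

Prior odds = 0.057/0.943 = 57/943.
Target odds = 0.9/0.1 = 9.
Need L³ ≥ 9 ÷ (57/943) = 2829/19.
5³ = 125 < 2829/19 ≤ 216 = 6³, so L = 6.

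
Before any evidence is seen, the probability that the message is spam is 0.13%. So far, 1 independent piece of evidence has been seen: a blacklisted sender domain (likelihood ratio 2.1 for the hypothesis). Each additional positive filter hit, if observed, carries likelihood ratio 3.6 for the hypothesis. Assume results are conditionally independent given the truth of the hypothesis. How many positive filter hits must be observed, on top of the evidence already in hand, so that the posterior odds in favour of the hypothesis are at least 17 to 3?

Prior odds = 0.0013/0.9987 = 13/9987.
Bayes factor of the evidence already in hand = 2.1.
Odds after that evidence = (13/9987) × 2.1 = 91/33290.
Target odds = 17/3.
Need 3.6ⁿ ≥ 17/3 ÷ (91/33290) = 565930/273.
3.6⁵ = 604.66176 falls short of 565930/273 but 3.6⁶ = 34012224/15625 reaches it, so n = 6.

6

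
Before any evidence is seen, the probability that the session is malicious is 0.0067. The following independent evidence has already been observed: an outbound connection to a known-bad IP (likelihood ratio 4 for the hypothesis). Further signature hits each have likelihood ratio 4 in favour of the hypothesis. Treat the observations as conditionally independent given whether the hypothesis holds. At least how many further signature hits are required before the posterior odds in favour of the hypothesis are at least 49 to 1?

Prior odds = 0.0067/0.9933 = 67/9933.
Bayes factor of the evidence already in hand = 4.
Odds after that evidence = (67/9933) × 4 = 268/9933.
Target odds = 49.
Need 4ⁿ ≥ 49 ÷ (268/9933) = 486717/268.
4⁵ = 1024 falls short of 486717/268 but 4⁶ = 4096 reaches it, so n = 6.

6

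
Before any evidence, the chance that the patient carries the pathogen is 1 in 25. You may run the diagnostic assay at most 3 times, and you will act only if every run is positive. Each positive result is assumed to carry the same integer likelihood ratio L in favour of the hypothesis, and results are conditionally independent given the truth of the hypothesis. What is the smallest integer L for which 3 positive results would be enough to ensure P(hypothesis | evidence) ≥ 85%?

6

Prior odds = 0.04/0.96 = 1/24.
Target odds = 0.85/0.15 = 17/3.
Need L³ ≥ 17/3 ÷ (1/24) = 136.
5³ = 125 < 136 ≤ 216 = 6³, so L = 6.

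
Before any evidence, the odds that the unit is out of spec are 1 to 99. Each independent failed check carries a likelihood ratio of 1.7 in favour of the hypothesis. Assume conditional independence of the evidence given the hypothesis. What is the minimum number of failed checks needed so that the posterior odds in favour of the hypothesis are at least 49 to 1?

Prior odds = 1/99.
Likelihood ratio per failed check = 1.7.
Target odds = 49.
Need (1/99) × 1.7ⁿ ≥ 49, i.e. 1.7ⁿ ≥ 4851.
1.7¹⁵ ≈2862.42 falls short of 4851 but 1.7¹⁶ ≈4866.12 reaches it, so n = 16.

16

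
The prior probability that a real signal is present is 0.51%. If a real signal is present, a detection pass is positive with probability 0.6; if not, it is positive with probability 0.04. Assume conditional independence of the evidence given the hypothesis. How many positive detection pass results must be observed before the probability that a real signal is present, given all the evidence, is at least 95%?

Prior odds: 0.0051 ÷ 0.9949 = 51/9949.
Likelihood ratio of a positive = 0.6/0.04 = 15.
Target posterior odds = 0.95/0.05 = 19.
Need (51/9949) × 15ⁿ ≥ 19, i.e. 15ⁿ ≥ 189031/51.
15³ = 3375 falls short of 189031/51 but 15⁴ = 50625 reaches it, so n = 4.

4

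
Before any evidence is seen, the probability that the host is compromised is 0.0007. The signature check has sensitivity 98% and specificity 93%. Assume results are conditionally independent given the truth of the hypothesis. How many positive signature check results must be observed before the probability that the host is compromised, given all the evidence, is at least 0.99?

Prior odds: 0.0007 ÷ 0.9993 = 7/9993.
False-positive rate = 1 − 0.93 = 0.07; likelihood ratio of a positive = 0.98/0.07 = 14.
Target odds: 0.99 ÷ 0.01 = 99.
Require 14ⁿ ≥ 99 ÷ (7/9993) = 989307/7.
14⁴ = 38416 falls short of 989307/7 but 14⁵ = 537824 reaches it, so n = 5.

5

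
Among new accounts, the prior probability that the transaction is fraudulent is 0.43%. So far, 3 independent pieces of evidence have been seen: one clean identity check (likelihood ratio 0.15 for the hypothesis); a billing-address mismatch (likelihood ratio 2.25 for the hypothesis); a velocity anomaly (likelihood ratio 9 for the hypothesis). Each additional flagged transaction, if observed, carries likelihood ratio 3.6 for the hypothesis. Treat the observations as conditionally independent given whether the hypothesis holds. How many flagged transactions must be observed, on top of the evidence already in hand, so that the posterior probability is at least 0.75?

Prior odds = 0.0043/0.9957 = 43/9957.
Combined Bayes factor of the evidence already in hand = 0.15 × 2.25 × 9 = 3.0375.
Odds after that evidence = (43/9957) × 3.0375 = 3483/265520.
Target odds = 0.75/0.25 = 3.
Need 3.6ⁿ ≥ 3 ÷ (3483/265520) = 265520/1161.
3.6⁴ = 167.9616 falls short of 265520/1161 but 3.6⁵ = 604.66176 reaches it, so n = 5.

5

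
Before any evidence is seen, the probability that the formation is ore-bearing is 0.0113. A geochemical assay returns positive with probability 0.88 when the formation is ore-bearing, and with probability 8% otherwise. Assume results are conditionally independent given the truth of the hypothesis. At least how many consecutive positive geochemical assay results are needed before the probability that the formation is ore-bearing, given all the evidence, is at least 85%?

Prior odds = 0.0113/0.9887 = 113/9887.
Likelihood ratio of a positive result = 0.88/0.08 = 11.
Target odds: 0.85 ÷ 0.15 = 17/3.
Need (113/9887) × 11ⁿ ≥ 17/3, i.e. 11ⁿ ≥ 168079/339.
11² = 121 falls short of 168079/339 but 11³ = 1331 reaches it, so n = 3.

3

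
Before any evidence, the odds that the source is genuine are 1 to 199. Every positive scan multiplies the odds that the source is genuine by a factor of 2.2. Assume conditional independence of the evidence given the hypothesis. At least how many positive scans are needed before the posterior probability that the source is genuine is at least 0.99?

Prior odds = 1/199.
Likelihood ratio per positive scan = 2.2.
Target odds: 0.99 ÷ 0.01 = 99.
Require 2.2ⁿ ≥ 99 ÷ (1/199) = 19701.
2.2¹² ≈12855 falls short of 19701 but 2.2¹³ ≈28281 reaches it, so n = 13.

13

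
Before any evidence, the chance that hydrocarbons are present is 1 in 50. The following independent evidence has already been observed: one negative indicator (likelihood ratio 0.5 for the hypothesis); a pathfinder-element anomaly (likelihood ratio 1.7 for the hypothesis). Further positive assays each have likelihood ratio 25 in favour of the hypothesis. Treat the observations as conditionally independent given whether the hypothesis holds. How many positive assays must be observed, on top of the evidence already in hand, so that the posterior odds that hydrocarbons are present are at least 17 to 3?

Prior odds = 0.02/0.98 = 1/49.
Combined Bayes factor of the evidence already in hand = 0.5 × 1.7 = 0.85.
Odds after that evidence = (1/49) × 0.85 = 17/980.
Target odds = 17/3.
Need 25ⁿ ≥ 17/3 ÷ (17/980) = 980/3.
25¹ = 25 falls short of 980/3 but 25² = 625 reaches it, so n = 2.

2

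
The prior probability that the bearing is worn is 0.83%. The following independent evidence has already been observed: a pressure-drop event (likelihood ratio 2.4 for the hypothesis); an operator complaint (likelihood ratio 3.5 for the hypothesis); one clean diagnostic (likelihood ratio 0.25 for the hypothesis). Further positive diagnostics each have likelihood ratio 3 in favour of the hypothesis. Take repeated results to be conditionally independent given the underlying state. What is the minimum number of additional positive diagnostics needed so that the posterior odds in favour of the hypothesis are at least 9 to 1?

Prior odds = 0.0083/0.9917 = 83/9917.
Combined Bayes factor of the evidence already in hand = 2.4 × 3.5 × 0.25 = 2.1.
Odds after that evidence = (83/9917) × 2.1 = 1743/99170.
Target odds = 9.
Need 3ⁿ ≥ 9 ÷ (1743/99170) = 297510/581.
3⁵ = 243 falls short of 297510/581 but 3⁶ = 729 reaches it, so n = 6.

6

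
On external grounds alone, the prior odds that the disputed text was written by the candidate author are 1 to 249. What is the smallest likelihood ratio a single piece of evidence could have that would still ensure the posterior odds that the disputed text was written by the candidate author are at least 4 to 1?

Prior odds = 1/249.
Target odds = 4.
Required Bayes factor = 4 ÷ (1/249) = 996.

996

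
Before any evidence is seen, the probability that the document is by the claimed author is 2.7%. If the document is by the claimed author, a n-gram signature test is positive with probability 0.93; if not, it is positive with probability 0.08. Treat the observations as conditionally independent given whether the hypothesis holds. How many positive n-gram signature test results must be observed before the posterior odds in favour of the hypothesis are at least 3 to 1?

Prior odds: 0.027 ÷ 0.973 = 27/973.
Likelihood ratio of a positive = 0.93/0.08 = 11.625.
Target odds = 3.
Need (27/973) × 11.625ⁿ ≥ 3, i.e. 11.625ⁿ ≥ 973/9.
11.625¹ = 11.625 falls short of 973/9 but 11.625² = 135.140625 reaches it, so n = 2.

2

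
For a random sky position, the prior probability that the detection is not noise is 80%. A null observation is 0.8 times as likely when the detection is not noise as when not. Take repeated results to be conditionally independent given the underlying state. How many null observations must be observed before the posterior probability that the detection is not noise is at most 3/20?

14

Prior odds = 0.8/0.2 = 4.
Likelihood ratio per null observation = 0.8.
Target posterior odds = 0.15/0.85 = 3/17.
Require 0.8ⁿ ≤ 3/17 ÷ 4 = 3/68.
0.8¹³ ≈0.0549756 is still above 3/68 but 0.8¹⁴ ≈0.0439805 is at or below it, so n = 14.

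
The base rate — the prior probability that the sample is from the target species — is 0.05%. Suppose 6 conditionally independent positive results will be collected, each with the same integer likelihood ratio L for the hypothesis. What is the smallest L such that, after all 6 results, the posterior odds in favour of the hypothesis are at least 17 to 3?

5

Prior odds = 0.0005/0.9995 = 1/1999.
Target odds = 17/3.
Need L⁶ ≥ 17/3 ÷ (1/1999) = 33983/3.
4⁶ = 4096 < 33983/3 ≤ 15625 = 5⁶, so L = 5.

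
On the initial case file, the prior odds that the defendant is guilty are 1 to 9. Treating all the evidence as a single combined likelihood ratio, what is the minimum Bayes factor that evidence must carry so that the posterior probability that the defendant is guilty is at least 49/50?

Prior odds = 1/9.
Target odds = 0.98/0.02 = 49.
Required Bayes factor = 49 ÷ (1/9) = 441.

441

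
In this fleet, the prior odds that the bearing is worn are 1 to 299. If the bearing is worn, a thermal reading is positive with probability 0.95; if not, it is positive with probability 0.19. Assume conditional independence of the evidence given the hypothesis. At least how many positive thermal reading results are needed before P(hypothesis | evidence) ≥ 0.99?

7

Prior odds = 1/299.
Likelihood ratio of a positive = 0.95/0.19 = 5.
Target posterior odds = 0.99/0.01 = 99.
Need (1/299) × 5ⁿ ≥ 99, i.e. 5ⁿ ≥ 29601.
5⁶ = 15625 falls short of 29601 but 5⁷ = 78125 reaches it, so n = 7.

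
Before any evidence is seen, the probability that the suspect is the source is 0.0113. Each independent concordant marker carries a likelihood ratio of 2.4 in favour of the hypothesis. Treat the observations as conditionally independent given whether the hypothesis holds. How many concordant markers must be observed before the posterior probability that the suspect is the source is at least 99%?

11

Prior odds = 0.0113/0.9887 = 113/9887.
Likelihood ratio per concordant marker = 2.4.
Target posterior odds = 0.99/0.01 = 99.
Require 2.4ⁿ ≥ 99 ÷ (113/9887) = 978813/113.
2.4¹⁰ ≈6340.34 falls short of 978813/113 but 2.4¹¹ ≈15216.8 reaches it, so n = 11.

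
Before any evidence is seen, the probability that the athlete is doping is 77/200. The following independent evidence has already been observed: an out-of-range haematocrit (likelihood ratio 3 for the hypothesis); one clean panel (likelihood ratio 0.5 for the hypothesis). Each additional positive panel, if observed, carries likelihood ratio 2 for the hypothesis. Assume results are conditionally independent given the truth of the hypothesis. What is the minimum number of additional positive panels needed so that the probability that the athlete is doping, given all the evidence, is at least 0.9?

4

Prior odds = 0.385/0.615 = 77/123.
Combined Bayes factor of the evidence already in hand = 3 × 0.5 = 1.5.
Odds after that evidence = (77/123) × 1.5 = 77/82.
Target odds = 0.9/0.1 = 9.
Need 2ⁿ ≥ 9 ÷ (77/82) = 738/77.
2³ = 8 falls short of 738/77 but 2⁴ = 16 reaches it, so n = 4.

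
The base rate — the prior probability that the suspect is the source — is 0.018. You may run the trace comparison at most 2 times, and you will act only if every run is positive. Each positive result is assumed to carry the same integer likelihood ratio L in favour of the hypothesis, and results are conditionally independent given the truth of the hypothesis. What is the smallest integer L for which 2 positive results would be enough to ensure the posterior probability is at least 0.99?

74

Prior odds = 0.018/0.982 = 9/491.
Target odds = 0.99/0.01 = 99.
Need L² ≥ 99 ÷ (9/491) = 5401.
73² = 5329 < 5401 ≤ 5476 = 74², so L = 74.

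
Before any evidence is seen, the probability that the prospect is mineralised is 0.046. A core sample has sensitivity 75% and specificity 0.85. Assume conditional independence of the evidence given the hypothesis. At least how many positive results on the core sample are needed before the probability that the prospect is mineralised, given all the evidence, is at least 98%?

5

Prior odds: 0.046 ÷ 0.954 = 23/477.
False-positive rate = 1 − 0.85 = 0.15; likelihood ratio of a positive = 0.75/0.15 = 5.
Target posterior odds = 0.98/0.02 = 49.
Need (23/477) × 5ⁿ ≥ 49, i.e. 5ⁿ ≥ 23373/23.
5⁴ = 625 falls short of 23373/23 but 5⁵ = 3125 reaches it, so n = 5.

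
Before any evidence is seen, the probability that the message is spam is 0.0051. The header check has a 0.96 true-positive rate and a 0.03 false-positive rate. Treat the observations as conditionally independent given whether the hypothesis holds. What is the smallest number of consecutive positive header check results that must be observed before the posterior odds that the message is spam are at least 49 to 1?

Prior odds: 0.0051 ÷ 0.9949 = 51/9949.
Likelihood ratio of a positive result = 0.96/0.03 = 32.
Target odds = 49.
Require 32ⁿ ≥ 49 ÷ (51/9949) = 487501/51.
32² = 1024 falls short of 487501/51 but 32³ = 32768 reaches it, so n = 3.

3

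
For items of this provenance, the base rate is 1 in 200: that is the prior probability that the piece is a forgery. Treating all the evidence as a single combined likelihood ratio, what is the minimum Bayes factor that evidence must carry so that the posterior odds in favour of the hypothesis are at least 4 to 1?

Prior odds = 0.005/0.995 = 1/199.
Target odds = 4.
Required Bayes factor = 4 ÷ (1/199) = 796.

796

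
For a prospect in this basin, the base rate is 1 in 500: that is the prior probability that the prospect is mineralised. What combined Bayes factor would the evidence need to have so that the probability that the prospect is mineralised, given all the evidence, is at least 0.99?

49401

Prior odds = 0.002/0.998 = 1/499.
Target odds = 0.99/0.01 = 99.
Required Bayes factor = 99 ÷ (1/499) = 49401.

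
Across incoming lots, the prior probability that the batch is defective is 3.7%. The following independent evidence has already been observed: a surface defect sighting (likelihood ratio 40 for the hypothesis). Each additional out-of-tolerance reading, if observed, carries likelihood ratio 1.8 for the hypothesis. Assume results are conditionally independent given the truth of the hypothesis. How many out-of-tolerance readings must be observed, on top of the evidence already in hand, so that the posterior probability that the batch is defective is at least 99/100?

8

Prior odds = 0.037/0.963 = 37/963.
Bayes factor of the evidence already in hand = 40.
Odds after that evidence = (37/963) × 40 = 1480/963.
Target odds = 0.99/0.01 = 99.
Need 1.8ⁿ ≥ 99 ÷ (1480/963) = 95337/1480.
1.8⁷ = 4782969/78125 falls short of 95337/1480 but 1.8⁸ = 43046721/390625 reaches it, so n = 8.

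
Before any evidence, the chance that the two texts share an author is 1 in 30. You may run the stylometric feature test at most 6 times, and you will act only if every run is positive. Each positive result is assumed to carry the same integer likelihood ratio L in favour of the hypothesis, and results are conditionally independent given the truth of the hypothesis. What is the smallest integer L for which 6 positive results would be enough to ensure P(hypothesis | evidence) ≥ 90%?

Prior odds = (1/30)/(29/30) = 1/29.
Target odds = 0.9/0.1 = 9.
Need L⁶ ≥ 9 ÷ (1/29) = 261.
2⁶ = 64 < 261 ≤ 729 = 3⁶, so L = 3.

3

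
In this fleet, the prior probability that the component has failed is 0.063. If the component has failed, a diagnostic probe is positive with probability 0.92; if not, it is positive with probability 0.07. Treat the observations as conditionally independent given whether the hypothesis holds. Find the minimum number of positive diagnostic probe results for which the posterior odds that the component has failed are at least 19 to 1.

Prior odds = 0.063/0.937 = 63/937.
Likelihood ratio of a positive = 0.92/0.07 = 92/7.
Target odds = 19.
Need (63/937) × (92/7)ⁿ ≥ 19, i.e. (92/7)ⁿ ≥ 17803/63.
(92/7)² = 8464/49 falls short of 17803/63 but (92/7)³ = 778688/343 reaches it, so n = 3.

3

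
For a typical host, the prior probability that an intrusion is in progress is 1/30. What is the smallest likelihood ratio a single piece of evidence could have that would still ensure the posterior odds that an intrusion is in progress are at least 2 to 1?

Prior odds = (1/30)/(29/30) = 1/29.
Target odds = 2.
Required Bayes factor = 2 ÷ (1/29) = 58.

58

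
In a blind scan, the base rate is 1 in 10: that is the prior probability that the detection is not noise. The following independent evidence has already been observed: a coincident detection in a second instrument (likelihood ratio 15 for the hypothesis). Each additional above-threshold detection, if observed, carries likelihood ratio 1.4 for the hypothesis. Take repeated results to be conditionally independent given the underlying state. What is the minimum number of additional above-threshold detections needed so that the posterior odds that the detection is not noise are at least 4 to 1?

3

Prior odds = 0.1/0.9 = 1/9.
Bayes factor of the evidence already in hand = 15.
Odds after that evidence = (1/9) × 15 = 5/3.
Target odds = 4.
Need 1.4ⁿ ≥ 4 ÷ (5/3) = 2.4.
1.4² = 1.96 falls short of 2.4 but 1.4³ = 2.744 reaches it, so n = 3.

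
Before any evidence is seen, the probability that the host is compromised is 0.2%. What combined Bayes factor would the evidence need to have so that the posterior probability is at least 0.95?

9481

Prior odds = 0.002/0.998 = 1/499.
Target odds = 0.95/0.05 = 19.
Required Bayes factor = 19 ÷ (1/499) = 9481.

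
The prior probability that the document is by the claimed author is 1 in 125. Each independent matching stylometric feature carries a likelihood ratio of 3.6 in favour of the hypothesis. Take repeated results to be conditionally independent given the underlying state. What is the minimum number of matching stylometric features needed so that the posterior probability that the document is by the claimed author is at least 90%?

Prior odds: 0.008 ÷ 0.992 = 1/124.
Likelihood ratio per matching stylometric feature = 3.6.
Target odds: 0.9 ÷ 0.1 = 9.
Require 3.6ⁿ ≥ 9 ÷ (1/124) = 1116.
3.6⁵ = 604.66176 falls short of 1116 but 3.6⁶ = 34012224/15625 reaches it, so n = 6.

6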